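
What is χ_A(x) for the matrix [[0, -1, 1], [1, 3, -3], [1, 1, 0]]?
xI - A = [[x, 1, -1], [-1, x - 3, 3], [-1, -1, x]].

Expanding det(xI - A) along the first row:
det(xI - A) = + (x)·det([[x - 3, 3], [-1, x]]) - (1)·det([[-1, 3], [-1, x]]) + (-1)·det([[-1, x - 3], [-1, -1]]).

Evaluating gives χ_A(x) = x^3 - 3x^2 + 3x - 1 = (x - 1)^3.

χ_A(x) = (x - 1)^3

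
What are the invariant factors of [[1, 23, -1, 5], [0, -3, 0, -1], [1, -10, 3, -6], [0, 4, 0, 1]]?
The Jordan structure of A has elementary divisors (x + 1)^2, (x - 2)^2. Arranging the block sizes at each eigenvalue in decreasing order and taking row products gives the invariant factors.

Invariant factors (smallest first, each dividing the next): (x - 2)^2(x + 1)^2.

Check: the last factor (x - 2)^2(x + 1)^2 is the minimal polynomial, and the product (x - 2)^2(x + 1)^2 is the characteristic polynomial.

(x - 2)^2(x + 1)^2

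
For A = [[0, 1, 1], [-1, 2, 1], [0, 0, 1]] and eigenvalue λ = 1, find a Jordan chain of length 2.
v_1 = [[0, 0, 1]]^T, v_2 = [[1, 1, 0]]^T

We seek v_1 ∈ ker((A - I)^2) \ ker(A - I), then set v_{i+1} = (A - I) v_i.

One such chain is v_1 = [[0, 0, 1]]^T, v_2 = [[1, 1, 0]]^T. Check: (A - I) v_2 = [[0, 0, 0]]^T = 0.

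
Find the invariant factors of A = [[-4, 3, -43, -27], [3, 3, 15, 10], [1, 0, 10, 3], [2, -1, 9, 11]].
(x - 6)^2(x - 4)^2

The Jordan structure of A has elementary divisors (x - 4)^2, (x - 6)^2. Arranging the block sizes at each eigenvalue in decreasing order and taking row products gives the invariant factors.

Invariant factors (smallest first, each dividing the next): (x - 6)^2(x - 4)^2.

Check: the last factor (x - 6)^2(x - 4)^2 is the minimal polynomial, and the product (x - 6)^2(x - 4)^2 is the characteristic polynomial.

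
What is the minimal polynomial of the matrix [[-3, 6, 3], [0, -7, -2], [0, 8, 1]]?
m_A(x) = (x + 3)^2

The characteristic polynomial factors as (x + 3)^3. The minimal polynomial is ∏(x - λ)^{k_λ} where k_λ is the size of the largest Jordan block at λ.

For λ = -3: rank(A + 3I) = 1, and the largest Jordan block has size 2 (the smallest k with rank((A + 3I)^k) = rank((A + 3I)^(k+1))).

So m_A(x) = (x + 3)^2.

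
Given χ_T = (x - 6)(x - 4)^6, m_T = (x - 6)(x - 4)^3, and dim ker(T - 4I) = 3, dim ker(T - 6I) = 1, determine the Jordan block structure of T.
Jordan blocks: (4, 3), (4, 2), (4, 1), (6, 1)

λ = 4: algebraic multiplicity 6 (exponent in χ_T), largest block size 3 (exponent in m_T), 3 blocks (geometric multiplicity). These force block sizes [3, 2, 1].
λ = 6: algebraic multiplicity 1 (exponent in χ_T), largest block size 1 (exponent in m_T), 1 block (geometric multiplicity). This forces block sizes [1].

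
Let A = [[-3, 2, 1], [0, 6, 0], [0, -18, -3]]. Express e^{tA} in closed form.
e^{tA} = [[e^{-3*t}, 2*t*e^{-3*t}, t*e^{-3*t}], [0, e^{6*t}, 0], [0, 2*(1 - e^{9*t})*e^{-3*t}, e^{-3*t}]]

A has Jordan form J = [[-3, 1, 0], [0, -3, 0], [0, 0, 6]] with A = PJP^{-1}, so e^{tA} = P e^{tJ} P^{-1}.

For a Jordan block J_k(λ), e^{tJ_k(λ)} = e^{λt} · (I + tN + t^2 N^2/2! + ... + t^{k-1} N^{k-1}/(k-1)!) where N is the nilpotent superdiagonal part.

Assembling the blocks and conjugating back gives the entries of e^{tA} as shown above.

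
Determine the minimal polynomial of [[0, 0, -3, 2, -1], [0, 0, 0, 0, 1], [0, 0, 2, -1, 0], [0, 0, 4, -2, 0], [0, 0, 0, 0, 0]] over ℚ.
The characteristic polynomial factors as x^5. The minimal polynomial is ∏(x - λ)^{k_λ} where k_λ is the size of the largest Jordan block at λ.

For λ = 0: rank(A) = 3, and the largest Jordan block has size 3 (the smallest k with rank(A^k) = rank(A^(k+1))).

So m_A(x) = x^3.

m_A(x) = x^3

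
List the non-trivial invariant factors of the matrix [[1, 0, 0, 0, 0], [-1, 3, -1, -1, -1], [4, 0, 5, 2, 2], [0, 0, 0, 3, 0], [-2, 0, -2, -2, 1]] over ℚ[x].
x - 3, x - 3, (x - 3)^2(x - 1)

The Jordan structure of A has elementary divisors (x - 1), (x - 3)^2, (x - 3), (x - 3). Arranging the block sizes at each eigenvalue in decreasing order and taking row products gives the invariant factors.

Invariant factors (smallest first, each dividing the next): x - 3, x - 3, (x - 3)^2(x - 1).

Check: the last factor (x - 3)^2(x - 1) is the minimal polynomial, and the product (x - 3)^4(x - 1) is the characteristic polynomial.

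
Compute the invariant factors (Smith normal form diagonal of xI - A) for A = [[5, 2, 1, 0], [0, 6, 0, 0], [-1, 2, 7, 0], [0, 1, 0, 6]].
The Jordan structure of A has elementary divisors (x - 6)^2, (x - 6)^2. Arranging the block sizes at each eigenvalue in decreasing order and taking row products gives the invariant factors.

Invariant factors (smallest first, each dividing the next): (x - 6)^2, (x - 6)^2.

Check: the last factor (x - 6)^2 is the minimal polynomial, and the product (x - 6)^4 is the characteristic polynomial.

(x - 6)^2, (x - 6)^2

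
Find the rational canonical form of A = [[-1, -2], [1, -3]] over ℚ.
The invariant factors of A (the non-unit diagonal entries of the Smith normal form of xI - A over ℚ[x]) are x^2 + 4x + 5, each dividing the next. The characteristic polynomial is their product, x^2 + 4x + 5.

The rational canonical form is the block-diagonal matrix of companion matrices C(f_i):
R = [[0, -5], [1, -4]].

Note the characteristic polynomial does not split into linear factors over ℚ, so A has no Jordan form over ℚ; the rational canonical form exists over any field.

R = [[0, -5], [1, -4]]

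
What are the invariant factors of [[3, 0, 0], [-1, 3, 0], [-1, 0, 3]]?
x - 3, (x - 3)^2

The Jordan structure of A has elementary divisors (x - 3)^2, (x - 3). Arranging the block sizes at each eigenvalue in decreasing order and taking row products gives the invariant factors.

Invariant factors (smallest first, each dividing the next): x - 3, (x - 3)^2.

Check: the last factor (x - 3)^2 is the minimal polynomial, and the product (x - 3)^3 is the characteristic polynomial.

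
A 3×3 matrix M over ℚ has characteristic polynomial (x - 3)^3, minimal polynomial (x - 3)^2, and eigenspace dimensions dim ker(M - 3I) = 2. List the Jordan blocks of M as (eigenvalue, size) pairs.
Jordan blocks: (3, 2), (3, 1)

λ = 3: algebraic multiplicity 3 (exponent in χ_M), largest block size 2 (exponent in m_M), 2 blocks (geometric multiplicity). These force block sizes [2, 1].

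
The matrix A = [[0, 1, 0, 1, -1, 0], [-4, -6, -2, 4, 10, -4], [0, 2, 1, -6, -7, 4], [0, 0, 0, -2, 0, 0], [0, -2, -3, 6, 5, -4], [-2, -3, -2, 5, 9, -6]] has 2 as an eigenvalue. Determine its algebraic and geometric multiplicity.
algebraic multiplicity 1, geometric multiplicity 1

The characteristic polynomial is (x - 2)(x + 2)^5, so the factor x - 2 appears with exponent 1: the algebraic multiplicity is 1.

rank(A - 2I) = 5, so the eigenspace has dimension 6 - 5 = 1: the geometric multiplicity is 1.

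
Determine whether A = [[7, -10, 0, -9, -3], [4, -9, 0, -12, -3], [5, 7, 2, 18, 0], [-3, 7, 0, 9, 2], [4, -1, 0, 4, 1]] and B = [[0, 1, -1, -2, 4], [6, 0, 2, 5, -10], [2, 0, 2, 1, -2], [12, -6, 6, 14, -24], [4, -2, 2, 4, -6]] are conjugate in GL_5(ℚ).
No.

Both have characteristic polynomial (x - 2)^5, but the minimal polynomial of A is (x - 2)^3 while the minimal polynomial of B is (x - 2)^2. The minimal polynomial is a similarity invariant, so A and B are not similar.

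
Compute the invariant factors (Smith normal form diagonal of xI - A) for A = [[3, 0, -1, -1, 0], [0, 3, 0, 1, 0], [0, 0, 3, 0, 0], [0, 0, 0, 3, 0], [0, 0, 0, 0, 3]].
x - 3, (x - 3)^2, (x - 3)^2

The Jordan structure of A has elementary divisors (x - 3)^2, (x - 3)^2, (x - 3). Arranging the block sizes at each eigenvalue in decreasing order and taking row products gives the invariant factors.

Invariant factors (smallest first, each dividing the next): x - 3, (x - 3)^2, (x - 3)^2.

Check: the last factor (x - 3)^2 is the minimal polynomial, and the product (x - 3)^5 is the characteristic polynomial.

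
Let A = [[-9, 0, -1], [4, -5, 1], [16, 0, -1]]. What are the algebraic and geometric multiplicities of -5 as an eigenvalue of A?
algebraic multiplicity 3, geometric multiplicity 2

The characteristic polynomial is (x + 5)^3, so the factor x + 5 appears with exponent 3: the algebraic multiplicity is 3.

rank(A + 5I) = 1, so the eigenspace has dimension 3 - 1 = 2: the geometric multiplicity is 2.

Since 2 < 3, A is not diagonalizable.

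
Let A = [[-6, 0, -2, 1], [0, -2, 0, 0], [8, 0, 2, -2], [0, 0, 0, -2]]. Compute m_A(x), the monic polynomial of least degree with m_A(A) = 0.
The characteristic polynomial factors as (x + 2)^4. The minimal polynomial is ∏(x - λ)^{k_λ} where k_λ is the size of the largest Jordan block at λ.

For λ = -2: rank(A + 2I) = 1, and the largest Jordan block has size 2 (the smallest k with rank((A + 2I)^k) = rank((A + 2I)^(k+1))).

So m_A(x) = (x + 2)^2.

m_A(x) = (x + 2)^2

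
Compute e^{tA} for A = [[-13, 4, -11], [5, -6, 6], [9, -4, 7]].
A has Jordan form J = [[-4, 1, 0], [0, -4, 1], [0, 0, -4]] with A = PJP^{-1}, so e^{tA} = P e^{tJ} P^{-1}.

For a Jordan block J_k(λ), e^{tJ_k(λ)} = e^{λt} · (I + tN + t^2 N^2/2! + ... + t^{k-1} N^{k-1}/(k-1)!) where N is the nilpotent superdiagonal part.

Assembling the blocks and conjugating back gives the entries of e^{tA} as shown above.

e^{tA} = [[(t^2 - 9*t + 1)*e^{-4*t}, 4*t*e^{-4*t}, t*(t - 11)*e^{-4*t}], [t*(10 - t)*e^{-4*t}/2, (1 - 2*t)*e^{-4*t}, t*(12 - t)*e^{-4*t}/2], [t*(9 - t)*e^{-4*t}, -4*t*e^{-4*t}, (-t^2 + 11*t + 1)*e^{-4*t}]]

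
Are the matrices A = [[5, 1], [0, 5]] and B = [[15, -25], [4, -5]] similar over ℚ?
Two matrices over a field are similar if and only if they have the same invariant factors.

Both A and B have characteristic polynomial (x - 5)^2 and minimal polynomial (x - 5)^2. Computing further, both have invariant factors (x - 5)^2. Hence A and B are similar.

Yes.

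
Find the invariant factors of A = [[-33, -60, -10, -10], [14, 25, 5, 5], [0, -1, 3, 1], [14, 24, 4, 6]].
x - 2, (x - 2)^2(x + 5)

The Jordan structure of A has elementary divisors (x + 5), (x - 2)^2, (x - 2). Arranging the block sizes at each eigenvalue in decreasing order and taking row products gives the invariant factors.

Invariant factors (smallest first, each dividing the next): x - 2, (x - 2)^2(x + 5).

Check: the last factor (x - 2)^2(x + 5) is the minimal polynomial, and the product (x - 2)^3(x + 5) is the characteristic polynomial.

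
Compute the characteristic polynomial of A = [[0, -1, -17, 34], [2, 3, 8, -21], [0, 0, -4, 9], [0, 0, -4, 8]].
χ_A(x) = (x - 2)^3(x - 1)

xI - A = [[x, 1, 17, -34], [-2, x - 3, -8, 21], [0, 0, x + 4, -9], [0, 0, 4, x - 8]].

Expanding det(xI - A) along the first row:
det(xI - A) = + (x)·det([[x - 3, -8, 21], [0, x + 4, -9], [0, 4, x - 8]]) - (1)·det([[-2, -8, 21], [0, x + 4, -9], [0, 4, x - 8]]) + (17)·det([[-2, x - 3, 21], [0, 0, -9], [0, 0, x - 8]]) - (-34)·det([[-2, x - 3, -8], [0, 0, x + 4], [0, 0, 4]]).

Evaluating gives χ_A(x) = x^4 - 7x^3 + 18x^2 - 20x + 8 = (x - 2)^3(x - 1).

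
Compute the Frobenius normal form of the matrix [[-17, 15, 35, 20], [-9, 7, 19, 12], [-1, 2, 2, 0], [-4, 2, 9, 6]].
The invariant factors of A (the non-unit diagonal entries of the Smith normal form of xI - A over ℚ[x]) are (x + 2)(x^3 + x - 4), each dividing the next. The characteristic polynomial is their product, (x + 2)(x^3 + x - 4).

The rational canonical form is the block-diagonal matrix of companion matrices C(f_i):
R = [[0, 0, 0, 8], [1, 0, 0, 2], [0, 1, 0, -1], [0, 0, 1, -2]].

Note the characteristic polynomial does not split into linear factors over ℚ, so A has no Jordan form over ℚ; the rational canonical form exists over any field.

R = [[0, 0, 0, 8], [1, 0, 0, 2], [0, 1, 0, -1], [0, 0, 1, -2]]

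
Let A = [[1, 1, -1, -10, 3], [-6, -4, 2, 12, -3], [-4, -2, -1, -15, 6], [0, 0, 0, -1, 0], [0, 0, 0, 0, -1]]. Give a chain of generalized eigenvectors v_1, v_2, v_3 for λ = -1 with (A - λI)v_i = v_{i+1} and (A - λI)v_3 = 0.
v_1 = [[-2, 5, 0, 1, 3]]^T, v_2 = [[0, 0, 1, 0, 0]]^T, v_3 = [[-1, 2, 0, 0, 0]]^T

We seek v_1 ∈ ker((A + I)^3) \ ker((A + I)^2), then set v_{i+1} = (A + I) v_i.

One such chain is v_1 = [[-2, 5, 0, 1, 3]]^T, v_2 = [[0, 0, 1, 0, 0]]^T, v_3 = [[-1, 2, 0, 0, 0]]^T. Check: (A + I) v_3 = [[0, 0, 0, 0, 0]]^T = 0.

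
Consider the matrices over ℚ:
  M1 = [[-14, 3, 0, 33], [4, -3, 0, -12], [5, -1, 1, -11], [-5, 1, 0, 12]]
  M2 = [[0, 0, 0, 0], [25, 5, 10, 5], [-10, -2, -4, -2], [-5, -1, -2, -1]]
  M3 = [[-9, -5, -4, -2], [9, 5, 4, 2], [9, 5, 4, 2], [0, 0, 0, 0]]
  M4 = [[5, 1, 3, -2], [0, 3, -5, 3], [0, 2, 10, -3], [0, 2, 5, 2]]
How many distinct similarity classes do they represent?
Characteristic polynomials: χ_{M1} = (x - 1)^2(x + 3)^2, χ_{M2} = x^4, χ_{M3} = x^4, χ_{M4} = (x - 5)^4.

{M1}: invariant factors x - 1, (x - 1)(x + 3)^2.

{M2, M3}: invariant factors x, x, x^2.

{M4}: invariant factors (x - 5)^2, (x - 5)^2.

Matrices are similar if and only if their invariant-factor lists agree; the partition into similarity classes is {M1}, {M2, M3}, {M4}.

3 classes: {M1}, {M2, M3}, {M4}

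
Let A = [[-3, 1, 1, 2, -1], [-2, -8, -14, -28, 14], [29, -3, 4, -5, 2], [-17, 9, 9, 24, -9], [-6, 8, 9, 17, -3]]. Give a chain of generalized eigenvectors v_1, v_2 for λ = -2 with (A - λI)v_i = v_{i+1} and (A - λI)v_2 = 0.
v_1 = [[1, 4, -3, 0, -1]]^T, v_2 = [[1, 2, -3, 1, 0]]^T

We seek v_1 ∈ ker((A + 2I)^2) \ ker(A + 2I), then set v_{i+1} = (A + 2I) v_i.

One such chain is v_1 = [[1, 4, -3, 0, -1]]^T, v_2 = [[1, 2, -3, 1, 0]]^T. Check: (A + 2I) v_2 = [[0, 0, 0, 0, 0]]^T = 0.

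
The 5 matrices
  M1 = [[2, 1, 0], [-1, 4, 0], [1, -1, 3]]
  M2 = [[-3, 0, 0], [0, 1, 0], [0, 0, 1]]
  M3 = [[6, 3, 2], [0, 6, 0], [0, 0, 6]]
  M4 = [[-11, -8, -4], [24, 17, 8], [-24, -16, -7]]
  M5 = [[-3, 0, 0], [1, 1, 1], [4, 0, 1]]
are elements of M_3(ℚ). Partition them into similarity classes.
4 classes: {M1}, {M2, M4}, {M3}, {M5}

Characteristic polynomials: χ_{M1} = (x - 3)^3, χ_{M2} = (x - 1)^2(x + 3), χ_{M3} = (x - 6)^3, χ_{M4} = (x - 1)^2(x + 3), χ_{M5} = (x - 1)^2(x + 3).

{M1}: invariant factors x - 3, (x - 3)^2.

{M2, M4}: invariant factors x - 1, (x - 1)(x + 3).

{M3}: invariant factors x - 6, (x - 6)^2.

{M5}: invariant factors (x - 1)^2(x + 3).

Matrices are similar if and only if their invariant-factor lists agree; the partition into similarity classes is {M1}, {M2, M4}, {M3}, {M5}.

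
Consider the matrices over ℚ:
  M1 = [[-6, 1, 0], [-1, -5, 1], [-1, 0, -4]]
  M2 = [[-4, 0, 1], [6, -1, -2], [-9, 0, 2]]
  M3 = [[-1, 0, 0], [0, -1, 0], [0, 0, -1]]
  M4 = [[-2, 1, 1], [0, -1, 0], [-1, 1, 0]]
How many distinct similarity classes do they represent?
3 classes: {M1}, {M2, M4}, {M3}

Characteristic polynomials: χ_{M1} = (x + 5)^3, χ_{M2} = (x + 1)^3, χ_{M3} = (x + 1)^3, χ_{M4} = (x + 1)^3.

{M1}: invariant factors (x + 5)^3.

{M2, M4}: invariant factors x + 1, (x + 1)^2.

{M3}: invariant factors x + 1, x + 1, x + 1.

Matrices are similar if and only if their invariant-factor lists agree; the partition into similarity classes is {M1}, {M2, M4}, {M3}.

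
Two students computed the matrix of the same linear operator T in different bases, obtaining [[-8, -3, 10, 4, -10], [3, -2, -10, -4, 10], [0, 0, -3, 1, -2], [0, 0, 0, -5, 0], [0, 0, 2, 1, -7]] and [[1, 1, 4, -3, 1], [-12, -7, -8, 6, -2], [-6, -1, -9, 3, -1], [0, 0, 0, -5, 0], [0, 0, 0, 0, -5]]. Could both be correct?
Both have characteristic polynomial (x + 5)^5 and minimal polynomial (x + 5)^2. But rank(A + 5I) = 2 for A while rank(B + 5I) = 1 for B, so the number of Jordan blocks at λ = -5 differs. A and B are not similar.

No.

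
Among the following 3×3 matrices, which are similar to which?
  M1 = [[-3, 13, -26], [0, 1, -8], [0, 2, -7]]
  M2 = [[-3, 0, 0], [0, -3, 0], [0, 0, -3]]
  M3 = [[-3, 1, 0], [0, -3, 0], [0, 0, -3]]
Characteristic polynomials: χ_{M1} = (x + 3)^3, χ_{M2} = (x + 3)^3, χ_{M3} = (x + 3)^3.

{M1, M3}: invariant factors x + 3, (x + 3)^2.

{M2}: invariant factors x + 3, x + 3, x + 3.

Matrices are similar if and only if their invariant-factor lists agree; the partition into similarity classes is {M1, M3}, {M2}.

2 classes: {M1, M3}, {M2}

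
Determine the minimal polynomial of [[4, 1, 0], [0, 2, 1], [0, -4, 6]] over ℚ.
The characteristic polynomial factors as (x - 4)^3. The minimal polynomial is ∏(x - λ)^{k_λ} where k_λ is the size of the largest Jordan block at λ.

For λ = 4: rank(A - 4I) = 2, and the largest Jordan block has size 3 (the smallest k with rank((A - 4I)^k) = rank((A - 4I)^(k+1))).

So m_A(x) = (x - 4)^3.

m_A(x) = (x - 4)^3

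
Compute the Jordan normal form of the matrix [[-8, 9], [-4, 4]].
The characteristic polynomial is det(xI - A) = (x + 2)^2, so the eigenvalues are -2 (algebraic multiplicity 2).

For λ = -2: rank(A + 2I) = 1, rank((A + 2I)^2) = 0. The eigenspace has dimension 2 - 1 = 1, so there is 1 Jordan block; the rank sequence gives block sizes [2].

Assembling the blocks gives the Jordan form J above.

J = [[-2, 1], [0, -2]]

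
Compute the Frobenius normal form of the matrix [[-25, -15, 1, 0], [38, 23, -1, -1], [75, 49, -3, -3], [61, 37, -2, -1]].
R = [[0, 0, 0, -1], [1, 0, 0, -6], [0, 1, 0, -11], [0, 0, 1, -6]]

The invariant factors of A (the non-unit diagonal entries of the Smith normal form of xI - A over ℚ[x]) are (x^2 + 3x + 1)^2, each dividing the next. The characteristic polynomial is their product, (x^2 + 3x + 1)^2.

The rational canonical form is the block-diagonal matrix of companion matrices C(f_i):
R = [[0, 0, 0, -1], [1, 0, 0, -6], [0, 1, 0, -11], [0, 0, 1, -6]].

Note the characteristic polynomial does not split into linear factors over ℚ, so A has no Jordan form over ℚ; the rational canonical form exists over any field.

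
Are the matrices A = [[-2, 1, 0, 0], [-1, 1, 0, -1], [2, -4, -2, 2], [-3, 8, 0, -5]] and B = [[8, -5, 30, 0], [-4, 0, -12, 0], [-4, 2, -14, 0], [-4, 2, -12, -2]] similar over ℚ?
Both have characteristic polynomial (x + 2)^4, but the minimal polynomial of A is (x + 2)^3 while the minimal polynomial of B is (x + 2)^2. The minimal polynomial is a similarity invariant, so A and B are not similar.

No.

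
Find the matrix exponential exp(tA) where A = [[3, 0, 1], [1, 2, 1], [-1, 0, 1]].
e^{tA} = [[(t + 1)*e^{2*t}, 0, t*e^{2*t}], [t*e^{2*t}, e^{2*t}, t*e^{2*t}], [-t*e^{2*t}, 0, (1 - t)*e^{2*t}]]

A has Jordan form J = [[2, 1, 0], [0, 2, 0], [0, 0, 2]] with A = PJP^{-1}, so e^{tA} = P e^{tJ} P^{-1}.

For a Jordan block J_k(λ), e^{tJ_k(λ)} = e^{λt} · (I + tN + t^2 N^2/2! + ... + t^{k-1} N^{k-1}/(k-1)!) where N is the nilpotent superdiagonal part.

Assembling the blocks and conjugating back gives the entries of e^{tA} as shown above.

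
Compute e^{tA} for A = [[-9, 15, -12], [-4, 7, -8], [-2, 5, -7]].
e^{tA} = [[(1 - 6*t)*e^{-3*t}, 15*t*e^{-3*t}, -12*t*e^{-3*t}], [-4*t*e^{-3*t}, (10*t + 1)*e^{-3*t}, -8*t*e^{-3*t}], [-2*t*e^{-3*t}, 5*t*e^{-3*t}, (1 - 4*t)*e^{-3*t}]]

A has Jordan form J = [[-3, 1, 0], [0, -3, 0], [0, 0, -3]] with A = PJP^{-1}, so e^{tA} = P e^{tJ} P^{-1}.

For a Jordan block J_k(λ), e^{tJ_k(λ)} = e^{λt} · (I + tN + t^2 N^2/2! + ... + t^{k-1} N^{k-1}/(k-1)!) where N is the nilpotent superdiagonal part.

Assembling the blocks and conjugating back gives the entries of e^{tA} as shown above.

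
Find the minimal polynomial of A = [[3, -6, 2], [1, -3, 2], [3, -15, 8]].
The characteristic polynomial factors as (x - 3)^2(x - 2). The minimal polynomial is ∏(x - λ)^{k_λ} where k_λ is the size of the largest Jordan block at λ.

For λ = 2: rank(A - 2I) = 2, and the largest Jordan block has size 1 (the smallest k with rank((A - 2I)^k) = rank((A - 2I)^(k+1))).
For λ = 3: rank(A - 3I) = 2, and the largest Jordan block has size 2 (the smallest k with rank((A - 3I)^k) = rank((A - 3I)^(k+1))).

So m_A(x) = (x - 3)^2(x - 2).

m_A(x) = (x - 3)^2(x - 2)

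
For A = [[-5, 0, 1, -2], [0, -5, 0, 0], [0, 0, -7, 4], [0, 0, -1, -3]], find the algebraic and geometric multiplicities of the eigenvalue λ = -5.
The characteristic polynomial is (x + 5)^4, so the factor x + 5 appears with exponent 4: the algebraic multiplicity is 4.

rank(A + 5I) = 1, so the eigenspace has dimension 4 - 1 = 3: the geometric multiplicity is 3.

Since 3 < 4, A is not diagonalizable.

algebraic multiplicity 4, geometric multiplicity 3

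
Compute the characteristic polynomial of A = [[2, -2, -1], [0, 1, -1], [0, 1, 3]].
xI - A = [[x - 2, 2, 1], [0, x - 1, 1], [0, -1, x - 3]].

Expanding det(xI - A) along the first row:
det(xI - A) = + (x - 2)·det([[x - 1, 1], [-1, x - 3]]) - (2)·det([[0, 1], [0, x - 3]]) + (1)·det([[0, x - 1], [0, -1]]).

Evaluating gives χ_A(x) = x^3 - 6x^2 + 12x - 8 = (x - 2)^3.

χ_A(x) = (x - 2)^3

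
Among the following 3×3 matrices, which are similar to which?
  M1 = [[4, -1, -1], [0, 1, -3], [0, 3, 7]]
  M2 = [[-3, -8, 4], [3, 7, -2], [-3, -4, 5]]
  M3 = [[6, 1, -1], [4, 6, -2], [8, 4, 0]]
2 classes: {M1, M3}, {M2}

Characteristic polynomials: χ_{M1} = (x - 4)^3, χ_{M2} = (x - 3)^3, χ_{M3} = (x - 4)^3.

{M1, M3}: invariant factors x - 4, (x - 4)^2.

{M2}: invariant factors x - 3, (x - 3)^2.

Matrices are similar if and only if their invariant-factor lists agree; the partition into similarity classes is {M1, M3}, {M2}.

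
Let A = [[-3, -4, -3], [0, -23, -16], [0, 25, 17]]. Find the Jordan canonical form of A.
J = [[-3, 1, 0], [0, -3, 1], [0, 0, -3]]

The characteristic polynomial is det(xI - A) = (x + 3)^3, so the eigenvalues are -3 (algebraic multiplicity 3).

For λ = -3: rank(A + 3I) = 2, rank((A + 3I)^2) = 1, rank((A + 3I)^3) = 0. The eigenspace has dimension 3 - 2 = 1, so there is 1 Jordan block; the rank sequence gives block sizes [3].

Assembling the blocks gives the Jordan form J above.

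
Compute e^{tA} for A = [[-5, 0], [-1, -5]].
e^{tA} = [[e^{-5*t}, 0], [-t*e^{-5*t}, e^{-5*t}]]

A has Jordan form J = [[-5, 1], [0, -5]] with A = PJP^{-1}, so e^{tA} = P e^{tJ} P^{-1}.

For a Jordan block J_k(λ), e^{tJ_k(λ)} = e^{λt} · (I + tN + t^2 N^2/2! + ... + t^{k-1} N^{k-1}/(k-1)!) where N is the nilpotent superdiagonal part.

Assembling the blocks and conjugating back gives the entries of e^{tA} as shown above.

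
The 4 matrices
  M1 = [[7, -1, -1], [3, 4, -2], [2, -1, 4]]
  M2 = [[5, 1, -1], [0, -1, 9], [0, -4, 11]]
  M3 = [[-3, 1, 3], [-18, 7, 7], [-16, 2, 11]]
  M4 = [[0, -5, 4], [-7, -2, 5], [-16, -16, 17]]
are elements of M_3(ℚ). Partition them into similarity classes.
Characteristic polynomials: χ_{M1} = (x - 5)^3, χ_{M2} = (x - 5)^3, χ_{M3} = (x - 5)^3, χ_{M4} = (x - 5)^3.

{M1, M2, M3, M4}: invariant factors (x - 5)^3.

Matrices are similar if and only if their invariant-factor lists agree; the partition into similarity classes is {M1, M2, M3, M4}.

1 class: {M1, M2, M3, M4}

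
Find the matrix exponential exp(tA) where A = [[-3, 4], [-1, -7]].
e^{tA} = [[(2*t + 1)*e^{-5*t}, 4*t*e^{-5*t}], [-t*e^{-5*t}, (1 - 2*t)*e^{-5*t}]]

A has Jordan form J = [[-5, 1], [0, -5]] with A = PJP^{-1}, so e^{tA} = P e^{tJ} P^{-1}.

For a Jordan block J_k(λ), e^{tJ_k(λ)} = e^{λt} · (I + tN + t^2 N^2/2! + ... + t^{k-1} N^{k-1}/(k-1)!) where N is the nilpotent superdiagonal part.

Assembling the blocks and conjugating back gives the entries of e^{tA} as shown above.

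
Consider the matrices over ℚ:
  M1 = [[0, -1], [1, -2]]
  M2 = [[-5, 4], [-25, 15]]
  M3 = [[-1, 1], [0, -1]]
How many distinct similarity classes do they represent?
Characteristic polynomials: χ_{M1} = (x + 1)^2, χ_{M2} = (x - 5)^2, χ_{M3} = (x + 1)^2.

{M1, M3}: invariant factors (x + 1)^2.

{M2}: invariant factors (x - 5)^2.

Matrices are similar if and only if their invariant-factor lists agree; the partition into similarity classes is {M1, M3}, {M2}.

2 classes: {M1, M3}, {M2}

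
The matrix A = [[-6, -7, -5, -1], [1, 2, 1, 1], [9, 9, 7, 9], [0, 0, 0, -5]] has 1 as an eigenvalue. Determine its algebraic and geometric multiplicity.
algebraic multiplicity 3, geometric multiplicity 1

The characteristic polynomial is (x - 1)^3(x + 5), so the factor x - 1 appears with exponent 3: the algebraic multiplicity is 3.

rank(A - I) = 3, so the eigenspace has dimension 4 - 3 = 1: the geometric multiplicity is 1.

Since 1 < 3, A is not diagonalizable.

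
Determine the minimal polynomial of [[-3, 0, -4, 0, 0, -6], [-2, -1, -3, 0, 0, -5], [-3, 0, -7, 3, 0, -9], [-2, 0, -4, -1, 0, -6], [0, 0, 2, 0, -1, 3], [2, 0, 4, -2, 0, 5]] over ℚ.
m_A(x) = (x + 1)^3(x + 3)

The characteristic polynomial factors as (x + 1)^5(x + 3). The minimal polynomial is ∏(x - λ)^{k_λ} where k_λ is the size of the largest Jordan block at λ.

For λ = -3: rank(A + 3I) = 5, and the largest Jordan block has size 1 (the smallest k with rank((A + 3I)^k) = rank((A + 3I)^(k+1))).
For λ = -1: rank(A + I) = 4, and the largest Jordan block has size 3 (the smallest k with rank((A + I)^k) = rank((A + I)^(k+1))).

So m_A(x) = (x + 1)^3(x + 3).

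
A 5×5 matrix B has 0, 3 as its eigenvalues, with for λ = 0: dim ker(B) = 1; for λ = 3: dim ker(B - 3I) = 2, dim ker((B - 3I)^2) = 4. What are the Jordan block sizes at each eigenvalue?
λ = 0: successive nullity increments [1] count blocks of size ≥ k; block sizes are [1].
λ = 3: successive nullity increments [2, 2] count blocks of size ≥ k; block sizes are [2, 2].

Jordan blocks: (0, 1), (3, 2), (3, 2)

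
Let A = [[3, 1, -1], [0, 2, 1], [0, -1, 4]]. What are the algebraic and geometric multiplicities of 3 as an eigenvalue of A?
The characteristic polynomial is (x - 3)^3, so the factor x - 3 appears with exponent 3: the algebraic multiplicity is 3.

rank(A - 3I) = 1, so the eigenspace has dimension 3 - 1 = 2: the geometric multiplicity is 2.

Since 2 < 3, A is not diagonalizable.

algebraic multiplicity 3, geometric multiplicity 2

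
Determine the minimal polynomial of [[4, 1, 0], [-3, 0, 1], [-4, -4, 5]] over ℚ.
The characteristic polynomial factors as (x - 3)^3. The minimal polynomial is ∏(x - λ)^{k_λ} where k_λ is the size of the largest Jordan block at λ.

For λ = 3: rank(A - 3I) = 2, and the largest Jordan block has size 3 (the smallest k with rank((A - 3I)^k) = rank((A - 3I)^(k+1))).

So m_A(x) = (x - 3)^3.

m_A(x) = (x - 3)^3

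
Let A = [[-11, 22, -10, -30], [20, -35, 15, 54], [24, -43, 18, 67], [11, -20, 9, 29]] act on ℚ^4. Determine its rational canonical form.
The invariant factors of A (the non-unit diagonal entries of the Smith normal form of xI - A over ℚ[x]) are (x - 1)(x^3 - 3x - 4), each dividing the next. The characteristic polynomial is their product, (x - 1)(x^3 - 3x - 4).

The rational canonical form is the block-diagonal matrix of companion matrices C(f_i):
R = [[0, 0, 0, -4], [1, 0, 0, 1], [0, 1, 0, 3], [0, 0, 1, 1]].

Note the characteristic polynomial does not split into linear factors over ℚ, so A has no Jordan form over ℚ; the rational canonical form exists over any field.

R = [[0, 0, 0, -4], [1, 0, 0, 1], [0, 1, 0, 3], [0, 0, 1, 1]]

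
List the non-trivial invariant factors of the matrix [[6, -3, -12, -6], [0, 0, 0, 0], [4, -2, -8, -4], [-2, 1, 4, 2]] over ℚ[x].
The Jordan structure of A has elementary divisors x^2, x, x. Arranging the block sizes at each eigenvalue in decreasing order and taking row products gives the invariant factors.

Invariant factors (smallest first, each dividing the next): x, x, x^2.

Check: the last factor x^2 is the minimal polynomial, and the product x^4 is the characteristic polynomial.

x, x, x^2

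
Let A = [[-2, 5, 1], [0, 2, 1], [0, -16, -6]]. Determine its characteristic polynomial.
χ_A(x) = (x + 2)^3

xI - A = [[x + 2, -5, -1], [0, x - 2, -1], [0, 16, x + 6]].

Expanding det(xI - A) along the first row:
det(xI - A) = + (x + 2)·det([[x - 2, -1], [16, x + 6]]) - (-5)·det([[0, -1], [0, x + 6]]) + (-1)·det([[0, x - 2], [0, 16]]).

Evaluating gives χ_A(x) = x^3 + 6x^2 + 12x + 8 = (x + 2)^3.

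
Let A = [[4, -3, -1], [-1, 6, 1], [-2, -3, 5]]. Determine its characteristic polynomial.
xI - A = [[x - 4, 3, 1], [1, x - 6, -1], [2, 3, x - 5]].

Expanding det(xI - A) along the first row:
det(xI - A) = + (x - 4)·det([[x - 6, -1], [3, x - 5]]) - (3)·det([[1, -1], [2, x - 5]]) + (1)·det([[1, x - 6], [2, 3]]).

Evaluating gives χ_A(x) = x^3 - 15x^2 + 72x - 108 = (x - 6)^2(x - 3).

χ_A(x) = (x - 6)^2(x - 3)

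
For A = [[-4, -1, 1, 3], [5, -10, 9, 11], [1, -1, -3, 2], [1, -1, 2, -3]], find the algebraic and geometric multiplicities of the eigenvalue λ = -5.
The characteristic polynomial is (x + 5)^4, so the factor x + 5 appears with exponent 4: the algebraic multiplicity is 4.

rank(A + 5I) = 2, so the eigenspace has dimension 4 - 2 = 2: the geometric multiplicity is 2.

Since 2 < 4, A is not diagonalizable.

algebraic multiplicity 4, geometric multiplicity 2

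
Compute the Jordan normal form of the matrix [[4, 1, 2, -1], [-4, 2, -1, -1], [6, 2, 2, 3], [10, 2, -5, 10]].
J = [[4, 1, 0, 0], [0, 4, 0, 0], [0, 0, 5, 1], [0, 0, 0, 5]]

The characteristic polynomial is det(xI - A) = (x - 5)^2(x - 4)^2, so the eigenvalues are 4 (algebraic multiplicity 2), 5 (algebraic multiplicity 2).

For λ = 4: rank(A - 4I) = 3, rank((A - 4I)^2) = 2. The eigenspace has dimension 4 - 3 = 1, so there is 1 Jordan block; the rank sequence gives block sizes [2].

For λ = 5: rank(A - 5I) = 3, rank((A - 5I)^2) = 2. The eigenspace has dimension 4 - 3 = 1, so there is 1 Jordan block; the rank sequence gives block sizes [2].

Assembling the blocks gives the Jordan form J above.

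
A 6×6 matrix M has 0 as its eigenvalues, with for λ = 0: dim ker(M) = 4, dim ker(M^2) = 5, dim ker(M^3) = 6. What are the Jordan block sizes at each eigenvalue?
Jordan blocks: (0, 3), (0, 1), (0, 1), (0, 1)

λ = 0: successive nullity increments [4, 1, 1] count blocks of size ≥ k; block sizes are [3, 1, 1, 1].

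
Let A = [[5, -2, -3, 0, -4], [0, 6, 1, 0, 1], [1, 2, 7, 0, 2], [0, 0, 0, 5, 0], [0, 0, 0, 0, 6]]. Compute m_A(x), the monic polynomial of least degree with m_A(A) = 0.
m_A(x) = (x - 6)^3(x - 5)

The characteristic polynomial factors as (x - 6)^4(x - 5). The minimal polynomial is ∏(x - λ)^{k_λ} where k_λ is the size of the largest Jordan block at λ.

For λ = 5: rank(A - 5I) = 4, and the largest Jordan block has size 1 (the smallest k with rank((A - 5I)^k) = rank((A - 5I)^(k+1))).
For λ = 6: rank(A - 6I) = 3, and the largest Jordan block has size 3 (the smallest k with rank((A - 6I)^k) = rank((A - 6I)^(k+1))).

So m_A(x) = (x - 6)^3(x - 5).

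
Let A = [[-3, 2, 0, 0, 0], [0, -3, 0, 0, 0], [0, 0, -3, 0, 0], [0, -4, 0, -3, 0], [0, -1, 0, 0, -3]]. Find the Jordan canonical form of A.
J = [[-3, 1, 0, 0, 0], [0, -3, 0, 0, 0], [0, 0, -3, 0, 0], [0, 0, 0, -3, 0], [0, 0, 0, 0, -3]]

The characteristic polynomial is det(xI - A) = (x + 3)^5, so the eigenvalues are -3 (algebraic multiplicity 5).

For λ = -3: rank(A + 3I) = 1, rank((A + 3I)^2) = 0. The eigenspace has dimension 5 - 1 = 4, so there are 4 Jordan blocks; the rank sequence gives block sizes [2, 1, 1, 1].

Assembling the blocks gives the Jordan form J above.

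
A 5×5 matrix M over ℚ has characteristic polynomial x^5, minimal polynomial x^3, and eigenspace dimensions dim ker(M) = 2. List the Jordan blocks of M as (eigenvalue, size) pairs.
λ = 0: algebraic multiplicity 5 (exponent in χ_M), largest block size 3 (exponent in m_M), 2 blocks (geometric multiplicity). These force block sizes [3, 2].

Jordan blocks: (0, 3), (0, 2)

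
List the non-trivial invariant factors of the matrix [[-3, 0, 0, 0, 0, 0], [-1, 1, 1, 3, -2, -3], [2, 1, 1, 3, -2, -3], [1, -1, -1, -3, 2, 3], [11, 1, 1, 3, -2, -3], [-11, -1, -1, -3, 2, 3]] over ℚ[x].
The Jordan structure of A has elementary divisors (x + 3), x^2, x, x, x. Arranging the block sizes at each eigenvalue in decreasing order and taking row products gives the invariant factors.

Invariant factors (smallest first, each dividing the next): x, x, x, x^2(x + 3).

Check: the last factor x^2(x + 3) is the minimal polynomial, and the product x^5(x + 3) is the characteristic polynomial.

x, x, x, x^2(x + 3)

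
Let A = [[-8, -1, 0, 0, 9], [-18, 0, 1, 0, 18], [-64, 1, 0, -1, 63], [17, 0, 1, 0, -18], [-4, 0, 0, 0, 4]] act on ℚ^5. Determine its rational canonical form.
R = [[0, 0, 0, 0, 4], [1, 0, 0, 0, 31], [0, 1, 0, 0, 64], [0, 0, 1, 0, 14], [0, 0, 0, 1, -4]]

The invariant factors of A (the non-unit diagonal entries of the Smith normal form of xI - A over ℚ[x]) are (x - 4)(x^2 + 4x + 1)^2, each dividing the next. The characteristic polynomial is their product, (x - 4)(x^2 + 4x + 1)^2.

The rational canonical form is the block-diagonal matrix of companion matrices C(f_i):
R = [[0, 0, 0, 0, 4], [1, 0, 0, 0, 31], [0, 1, 0, 0, 64], [0, 0, 1, 0, 14], [0, 0, 0, 1, -4]].

Note the characteristic polynomial does not split into linear factors over ℚ, so A has no Jordan form over ℚ; the rational canonical form exists over any field.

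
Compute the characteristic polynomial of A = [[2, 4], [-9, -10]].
χ_A(x) = (x + 4)^2

xI - A = [[x - 2, -4], [9, x + 10]].

Expanding det(xI - A) along the first row:
det(xI - A) = + (x - 2)·det([[x + 10]]) - (-4)·det([[9]]).

Evaluating gives χ_A(x) = x^2 + 8x + 16 = (x + 4)^2.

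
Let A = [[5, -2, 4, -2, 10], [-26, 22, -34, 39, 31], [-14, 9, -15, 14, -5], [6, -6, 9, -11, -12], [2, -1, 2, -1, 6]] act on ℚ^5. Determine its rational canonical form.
R = [[1, 0, 0, 0, 0], [0, 0, 0, 0, -3], [0, 1, 0, 0, 10], [0, 0, 1, 0, -12], [0, 0, 0, 1, 6]]

The invariant factors of A (the non-unit diagonal entries of the Smith normal form of xI - A over ℚ[x]) are x - 1, (x - 3)(x - 1)^3, each dividing the next. The characteristic polynomial is their product, (x - 3)(x - 1)^4.

The rational canonical form is the block-diagonal matrix of companion matrices C(f_i):
R = [[1, 0, 0, 0, 0], [0, 0, 0, 0, -3], [0, 1, 0, 0, 10], [0, 0, 1, 0, -12], [0, 0, 0, 1, 6]].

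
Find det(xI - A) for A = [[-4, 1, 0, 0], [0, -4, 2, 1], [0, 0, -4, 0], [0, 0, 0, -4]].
χ_A(x) = (x + 4)^4

xI - A = [[x + 4, -1, 0, 0], [0, x + 4, -2, -1], [0, 0, x + 4, 0], [0, 0, 0, x + 4]].

Expanding det(xI - A) along the first row:
det(xI - A) = + (x + 4)·det([[x + 4, -2, -1], [0, x + 4, 0], [0, 0, x + 4]]) - (-1)·det([[0, -2, -1], [0, x + 4, 0], [0, 0, x + 4]]) + (0)·det([[0, x + 4, -1], [0, 0, 0], [0, 0, x + 4]]) - (0)·det([[0, x + 4, -2], [0, 0, x + 4], [0, 0, 0]]).

Evaluating gives χ_A(x) = x^4 + 16x^3 + 96x^2 + 256x + 256 = (x + 4)^4.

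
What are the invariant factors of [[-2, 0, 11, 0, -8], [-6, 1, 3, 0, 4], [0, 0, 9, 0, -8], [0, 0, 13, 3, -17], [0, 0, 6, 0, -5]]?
(x - 3)^2(x - 1)^2(x + 2)

The Jordan structure of A has elementary divisors (x + 2), (x - 1)^2, (x - 3)^2. Arranging the block sizes at each eigenvalue in decreasing order and taking row products gives the invariant factors.

Invariant factors (smallest first, each dividing the next): (x - 3)^2(x - 1)^2(x + 2).

Check: the last factor (x - 3)^2(x - 1)^2(x + 2) is the minimal polynomial, and the product (x - 3)^2(x - 1)^2(x + 2) is the characteristic polynomial.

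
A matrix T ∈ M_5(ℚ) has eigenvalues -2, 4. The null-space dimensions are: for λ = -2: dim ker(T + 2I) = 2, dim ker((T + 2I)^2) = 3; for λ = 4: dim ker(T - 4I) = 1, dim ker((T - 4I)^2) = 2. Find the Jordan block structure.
Jordan blocks: (-2, 2), (-2, 1), (4, 2)

λ = -2: successive nullity increments [2, 1] count blocks of size ≥ k; block sizes are [2, 1].
λ = 4: successive nullity increments [1, 1] count blocks of size ≥ k; block sizes are [2].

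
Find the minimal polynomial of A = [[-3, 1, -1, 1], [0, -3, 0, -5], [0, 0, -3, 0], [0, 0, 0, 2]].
m_A(x) = (x - 2)(x + 3)^2

The characteristic polynomial factors as (x - 2)(x + 3)^3. The minimal polynomial is ∏(x - λ)^{k_λ} where k_λ is the size of the largest Jordan block at λ.

For λ = -3: rank(A + 3I) = 2, and the largest Jordan block has size 2 (the smallest k with rank((A + 3I)^k) = rank((A + 3I)^(k+1))).
For λ = 2: rank(A - 2I) = 3, and the largest Jordan block has size 1 (the smallest k with rank((A - 2I)^k) = rank((A - 2I)^(k+1))).

So m_A(x) = (x - 2)(x + 3)^2.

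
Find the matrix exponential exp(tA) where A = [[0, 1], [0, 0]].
e^{tA} = [[1, t], [0, 1]]

A has Jordan form J = [[0, 1], [0, 0]] with A = PJP^{-1}, so e^{tA} = P e^{tJ} P^{-1}.

For a Jordan block J_k(λ), e^{tJ_k(λ)} = e^{λt} · (I + tN + t^2 N^2/2! + ... + t^{k-1} N^{k-1}/(k-1)!) where N is the nilpotent superdiagonal part.

Assembling the blocks and conjugating back gives the entries of e^{tA} as shown above.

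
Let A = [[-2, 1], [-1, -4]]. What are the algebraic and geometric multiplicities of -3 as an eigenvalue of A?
The characteristic polynomial is (x + 3)^2, so the factor x + 3 appears with exponent 2: the algebraic multiplicity is 2.

rank(A + 3I) = 1, so the eigenspace has dimension 2 - 1 = 1: the geometric multiplicity is 1.

Since 1 < 2, A is not diagonalizable.

algebraic multiplicity 2, geometric multiplicity 1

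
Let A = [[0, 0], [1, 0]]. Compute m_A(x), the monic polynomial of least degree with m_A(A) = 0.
The characteristic polynomial factors as x^2. The minimal polynomial is ∏(x - λ)^{k_λ} where k_λ is the size of the largest Jordan block at λ.

For λ = 0: rank(A) = 1, and the largest Jordan block has size 2 (the smallest k with rank(A^k) = rank(A^(k+1))).

So m_A(x) = x^2.

m_A(x) = x^2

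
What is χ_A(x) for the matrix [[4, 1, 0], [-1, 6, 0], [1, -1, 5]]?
xI - A = [[x - 4, -1, 0], [1, x - 6, 0], [-1, 1, x - 5]].

Expanding det(xI - A) along the first row:
det(xI - A) = + (x - 4)·det([[x - 6, 0], [1, x - 5]]) - (-1)·det([[1, 0], [-1, x - 5]]) + (0)·det([[1, x - 6], [-1, 1]]).

Evaluating gives χ_A(x) = x^3 - 15x^2 + 75x - 125 = (x - 5)^3.

χ_A(x) = (x - 5)^3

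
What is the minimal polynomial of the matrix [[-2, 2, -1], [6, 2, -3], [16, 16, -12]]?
The characteristic polynomial factors as (x + 4)^3. The minimal polynomial is ∏(x - λ)^{k_λ} where k_λ is the size of the largest Jordan block at λ.

For λ = -4: rank(A + 4I) = 1, and the largest Jordan block has size 2 (the smallest k with rank((A + 4I)^k) = rank((A + 4I)^(k+1))).

So m_A(x) = (x + 4)^2.

m_A(x) = (x + 4)^2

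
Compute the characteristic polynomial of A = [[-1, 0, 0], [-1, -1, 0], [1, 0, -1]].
xI - A = [[x + 1, 0, 0], [1, x + 1, 0], [-1, 0, x + 1]].

Expanding det(xI - A) along the first row:
det(xI - A) = + (x + 1)·det([[x + 1, 0], [0, x + 1]]) - (0)·det([[1, 0], [-1, x + 1]]) + (0)·det([[1, x + 1], [-1, 0]]).

Evaluating gives χ_A(x) = x^3 + 3x^2 + 3x + 1 = (x + 1)^3.

χ_A(x) = (x + 1)^3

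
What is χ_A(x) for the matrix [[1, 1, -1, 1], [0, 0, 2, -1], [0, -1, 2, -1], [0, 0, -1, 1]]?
χ_A(x) = (x - 1)^4

xI - A = [[x - 1, -1, 1, -1], [0, x, -2, 1], [0, 1, x - 2, 1], [0, 0, 1, x - 1]].

Expanding det(xI - A) along the first row:
det(xI - A) = + (x - 1)·det([[x, -2, 1], [1, x - 2, 1], [0, 1, x - 1]]) - (-1)·det([[0, -2, 1], [0, x - 2, 1], [0, 1, x - 1]]) + (1)·det([[0, x, 1], [0, 1, 1], [0, 0, x - 1]]) - (-1)·det([[0, x, -2], [0, 1, x - 2], [0, 0, 1]]).

Evaluating gives χ_A(x) = x^4 - 4x^3 + 6x^2 - 4x + 1 = (x - 1)^4.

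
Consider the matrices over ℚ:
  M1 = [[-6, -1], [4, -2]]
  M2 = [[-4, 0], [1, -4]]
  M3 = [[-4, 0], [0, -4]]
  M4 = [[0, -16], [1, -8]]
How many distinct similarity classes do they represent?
2 classes: {M1, M2, M4}, {M3}

Characteristic polynomials: χ_{M1} = (x + 4)^2, χ_{M2} = (x + 4)^2, χ_{M3} = (x + 4)^2, χ_{M4} = (x + 4)^2.

{M1, M2, M4}: invariant factors (x + 4)^2.

{M3}: invariant factors x + 4, x + 4.

Matrices are similar if and only if their invariant-factor lists agree; the partition into similarity classes is {M1, M2, M4}, {M3}.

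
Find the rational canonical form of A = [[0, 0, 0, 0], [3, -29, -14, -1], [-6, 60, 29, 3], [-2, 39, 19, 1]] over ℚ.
The invariant factors of A (the non-unit diagonal entries of the Smith normal form of xI - A over ℚ[x]) are x(x - 5)(x^2 + 4x + 1), each dividing the next. The characteristic polynomial is their product, x(x - 5)(x^2 + 4x + 1).

The rational canonical form is the block-diagonal matrix of companion matrices C(f_i):
R = [[0, 0, 0, 0], [1, 0, 0, 5], [0, 1, 0, 19], [0, 0, 1, 1]].

Note the characteristic polynomial does not split into linear factors over ℚ, so A has no Jordan form over ℚ; the rational canonical form exists over any field.

R = [[0, 0, 0, 0], [1, 0, 0, 5], [0, 1, 0, 19], [0, 0, 1, 1]]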